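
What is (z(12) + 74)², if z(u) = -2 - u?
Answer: 3600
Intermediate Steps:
(z(12) + 74)² = ((-2 - 1*12) + 74)² = ((-2 - 12) + 74)² = (-14 + 74)² = 60² = 3600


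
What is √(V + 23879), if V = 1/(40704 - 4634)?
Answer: √31067651203170/36070 ≈ 154.53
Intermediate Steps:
V = 1/36070 ≈ 2.7724e-5
√(V + 23879) = √(1/36070 + 23879) = √(861315531/36070) = √31067651203170/36070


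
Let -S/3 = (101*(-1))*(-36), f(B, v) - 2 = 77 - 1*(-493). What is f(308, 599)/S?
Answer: -143/2727 ≈ -0.052439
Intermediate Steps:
f(B, v) = 572 (f(B, v) = 2 + (77 - 1*(-493)) = 2 + (77 + 493) = 2 + 570 = 572)
S = -10908 (S = -3*101*(-1)*(-36) = -(-303)*(-36) = -3*3636 = -10908)
f(308, 599)/S = 572/(-10908) = 572*(-1/10908) = -143/2727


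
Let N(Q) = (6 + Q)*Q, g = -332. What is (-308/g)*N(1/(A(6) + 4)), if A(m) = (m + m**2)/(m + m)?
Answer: 14168/18675 ≈ 0.75866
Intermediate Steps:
A(m) = (m + m**2)/(2*m) (A(m) = (m + m**2)/((2*m)) = (m + m**2)*(1/(2*m)) = (m + m**2)/(2*m))
N(Q) = Q*(6 + Q)
(-308/g)*N(1/(A(6) + 4)) = (-308/(-332))*((6 + 1/((1/2 + (1/2)*6) + 4))/((1/2 + (1/2)*6) + 4)) = (-308*(-1/332))*((6 + 1/((1/2 + 3) + 4))/((1/2 + 3) + 4)) = 77*((6 + 1/(7/2 + 4))/(7/2 + 4))/83 = 77*((6 + 1/(15/2))/(15/2))/83 = 77*(2*(6 + 2/15)/15)/83 = 77*((2/15)*(92/15))/83 = (77/83)*(184/225) = 14168/18675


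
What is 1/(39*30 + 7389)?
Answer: 1/8559 ≈ 0.00011684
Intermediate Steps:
1/(39*30 + 7389) = 1/(1170 + 7389) = 1/8559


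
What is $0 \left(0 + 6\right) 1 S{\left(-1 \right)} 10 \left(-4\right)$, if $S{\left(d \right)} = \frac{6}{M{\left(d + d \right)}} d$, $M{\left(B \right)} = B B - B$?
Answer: $0$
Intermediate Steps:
$M{\left(B \right)} = B^{2} - B$
$S{\left(d \right)} = \frac{3}{-1 + 2 d}$ ($S{\left(d \right)} = \frac{6}{\left(d + d\right) \left(-1 + \left(d + d\right)\right)} d = \frac{6}{2 d \left(-1 + 2 d\right)} d = 6 \frac{1}{2 d \left(-1 + 2 d\right)} d = \frac{3}{d \left(-1 + 2 d\right)} d = \frac{3}{-1 + 2 d}$)
$0 \left(0 + 6\right) 1 S{\left(-1 \right)} 10 \left(-4\right) = 0 \left(0 + 6\right) 1 \frac{3}{-1 + 2 \left(-1\right)} 10 \left(-4\right) = 0 \cdot 6 \cdot 1 \frac{3}{-1 - 2} \cdot 10 \left(-4\right) = 0 \cdot 6 \frac{3}{-3} \cdot 10 \left(-4\right) = 0 \cdot 3 \left(- \frac{1}{3}\right) 10 \left(-4\right) = 0 \left(-1\right) 10 \left(-4\right) = 0 \cdot 10 \left(-4\right) = 0 \left(-4\right) = 0$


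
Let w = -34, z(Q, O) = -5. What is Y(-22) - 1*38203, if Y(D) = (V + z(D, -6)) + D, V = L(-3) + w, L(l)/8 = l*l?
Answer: -38192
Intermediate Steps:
L(l) = 8*l**2 (L(l) = 8*(l*l) = 8*l**2)
V = 38 (V = 8*(-3)**2 - 34 = 8*9 - 34 = 72 - 34 = 38)
Y(D) = 33 + D (Y(D) = (38 - 5) + D = 33 + D)
Y(-22) - 1*38203 = (33 - 22) - 1*38203 = 11 - 38203 = -38192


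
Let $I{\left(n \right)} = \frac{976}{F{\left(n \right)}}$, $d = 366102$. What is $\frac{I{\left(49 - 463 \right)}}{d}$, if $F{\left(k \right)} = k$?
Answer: $- \frac{244}{37891557} \approx -6.4394 \cdot 10^{-6}$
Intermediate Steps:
$I{\left(n \right)} = \frac{976}{n}$
$\frac{I{\left(49 - 463 \right)}}{d} = \frac{976 \frac{1}{49 - 463}}{366102} = \frac{976}{49 - 463} \cdot \frac{1}{366102} = \frac{976}{-414} \cdot \frac{1}{366102} = 976 \left(- \frac{1}{414}\right) \frac{1}{366102} = \left(- \frac{488}{207}\right) \frac{1}{366102} = - \frac{244}{37891557}$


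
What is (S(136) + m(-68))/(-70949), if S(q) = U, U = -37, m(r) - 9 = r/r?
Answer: 27/70949 ≈ 0.00038056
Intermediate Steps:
m(r) = 10 (m(r) = 9 + r/r = 9 + 1 = 10)
S(q) = -37
(S(136) + m(-68))/(-70949) = (-37 + 10)/(-70949) = -27*(-1/70949) = 27/70949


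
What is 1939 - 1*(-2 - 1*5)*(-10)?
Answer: 1869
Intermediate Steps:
1939 - 1*(-2 - 1*5)*(-10) = 1939 - 1*(-2 - 5)*(-10) = 1939 - 1*(-7)*(-10) = 1939 - (-7)*(-10) = 1939 - 1*70 = 1939 - 70 = 1869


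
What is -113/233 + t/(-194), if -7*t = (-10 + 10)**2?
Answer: -113/233 ≈ -0.48498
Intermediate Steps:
t = 0 (t = -(-10 + 10)**2/7 = -1/7*0**2 = -1/7*0 = 0)
-113/233 + t/(-194) = -113/233 + 0/(-194) = -113*1/233 + 0*(-1/194) = -113/233 + 0 = -113/233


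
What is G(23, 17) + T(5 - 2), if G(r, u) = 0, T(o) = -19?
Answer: -19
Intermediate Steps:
G(23, 17) + T(5 - 2) = 0 - 19 = -19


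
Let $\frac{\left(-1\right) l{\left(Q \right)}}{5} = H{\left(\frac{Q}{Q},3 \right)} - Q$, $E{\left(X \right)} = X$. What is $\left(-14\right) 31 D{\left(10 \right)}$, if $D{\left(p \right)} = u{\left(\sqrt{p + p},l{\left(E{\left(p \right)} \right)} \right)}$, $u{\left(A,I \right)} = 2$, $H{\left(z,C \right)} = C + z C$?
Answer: $-868$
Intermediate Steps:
$H{\left(z,C \right)} = C + C z$
$l{\left(Q \right)} = -30 + 5 Q$ ($l{\left(Q \right)} = - 5 \left(3 \left(1 + \frac{Q}{Q}\right) - Q\right) = - 5 \left(3 \left(1 + 1\right) - Q\right) = - 5 \left(3 \cdot 2 - Q\right) = - 5 \left(6 - Q\right) = -30 + 5 Q$)
$D{\left(p \right)} = 2$
$\left(-14\right) 31 D{\left(10 \right)} = \left(-14\right) 31 \cdot 2 = \left(-434\right) 2 = -868$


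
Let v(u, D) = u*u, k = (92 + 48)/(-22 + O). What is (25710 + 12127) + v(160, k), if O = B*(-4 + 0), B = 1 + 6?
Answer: 63437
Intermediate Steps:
B = 7
O = -28 (O = 7*(-4 + 0) = 7*(-4) = -28)
k = -14/5 (k = (92 + 48)/(-22 - 28) = 140/(-50) = 140*(-1/50) = -14/5 ≈ -2.8000)
v(u, D) = u²
(25710 + 12127) + v(160, k) = (25710 + 12127) + 160² = 37837 + 25600 = 63437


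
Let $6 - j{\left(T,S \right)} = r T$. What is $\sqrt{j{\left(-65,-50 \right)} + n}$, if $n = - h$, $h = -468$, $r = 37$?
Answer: $\sqrt{2879} \approx 53.656$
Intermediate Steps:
$j{\left(T,S \right)} = 6 - 37 T$
$n = 468$ ($n = \left(-1\right) \left(-468\right) = 468$)
$\sqrt{j{\left(-65,-50 \right)} + n} = \sqrt{\left(6 - -2405\right) + 468} = \sqrt{\left(6 + 2405\right) + 468} = \sqrt{2411 + 468} = \sqrt{2879}$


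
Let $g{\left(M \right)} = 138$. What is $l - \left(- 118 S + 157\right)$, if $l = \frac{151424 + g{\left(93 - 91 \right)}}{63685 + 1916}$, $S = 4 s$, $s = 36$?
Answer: $\frac{1104544397}{65601} \approx 16837.0$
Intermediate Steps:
$S = 144$ ($S = 4 \cdot 36 = 144$)
$l = \frac{151562}{65601}$ ($l = \frac{151424 + 138}{63685 + 1916} = \frac{151562}{65601} \approx 2.3104$)
$l - \left(- 118 S + 157\right) = \frac{151562}{65601} - \left(\left(-118\right) 144 + 157\right) = \frac{151562}{65601} - \left(-16992 + 157\right) = \frac{151562}{65601} - -16835 = \frac{151562}{65601} + 16835 = \frac{1104544397}{65601}$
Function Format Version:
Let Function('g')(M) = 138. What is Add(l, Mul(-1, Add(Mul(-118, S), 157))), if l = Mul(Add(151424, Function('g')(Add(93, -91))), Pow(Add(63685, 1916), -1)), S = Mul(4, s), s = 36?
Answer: Rational(1104544397, 65601) ≈ 16837.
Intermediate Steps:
S = 144 (S = Mul(4, 36) = 144)
l = Rational(151562, 65601) (l = Mul(Add(151424, 138), Pow(Add(63685, 1916), -1)) = Mul(151562, Pow(65601, -1)) = Mul(151562, Rational(1, 65601)) = Rational(151562, 65601) ≈ 2.3104)
Add(l, Mul(-1, Add(Mul(-118, S), 157))) = Add(Rational(151562, 65601), Mul(-1, Add(Mul(-118, 144), 157))) = Add(Rational(151562, 65601), Mul(-1, Add(-16992, 157))) = Add(Rational(151562, 65601), Mul(-1, -16835)) = Add(Rational(151562, 65601), 16835) = Rational(1104544397, 65601)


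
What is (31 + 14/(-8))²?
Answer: 13689/16 ≈ 855.56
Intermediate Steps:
(31 + 14/(-8))² = (31 + 14*(-⅛))² = (31 - 7/4)² = (117/4)² = 13689/16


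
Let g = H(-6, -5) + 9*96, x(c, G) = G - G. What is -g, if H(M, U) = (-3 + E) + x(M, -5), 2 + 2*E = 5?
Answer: -1725/2 ≈ -862.50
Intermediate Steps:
E = 3/2 (E = -1 + (1/2)*5 = -1 + 5/2 = 3/2 ≈ 1.5000)
x(c, G) = 0
H(M, U) = -3/2 (H(M, U) = (-3 + 3/2) + 0 = -3/2 + 0 = -3/2)
g = 1725/2 (g = -3/2 + 9*96 = -3/2 + 864 = 1725/2 ≈ 862.50)
-g = -1*1725/2 = -1725/2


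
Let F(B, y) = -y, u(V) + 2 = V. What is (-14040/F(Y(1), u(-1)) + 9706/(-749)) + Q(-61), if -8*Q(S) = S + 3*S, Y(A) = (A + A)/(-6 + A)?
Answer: -6984363/1498 ≈ -4662.5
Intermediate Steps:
u(V) = -2 + V
Y(A) = 2*A/(-6 + A) (Y(A) = (2*A)/(-6 + A) = 2*A/(-6 + A))
Q(S) = -S/2 (Q(S) = -(S + 3*S)/8 = -S/2)
(-14040/F(Y(1), u(-1)) + 9706/(-749)) + Q(-61) = (-14040*(-1/(-2 - 1)) + 9706/(-749)) - 1/2*(-61) = (-14040/((-1*(-3))) + 9706*(-1/749)) + 61/2 = (-14040/3 - 9706/749) + 61/2 = (-14040*1/3 - 9706/749) + 61/2 = (-4680 - 9706/749) + 61/2 = -3515026/749 + 61/2 = -6984363/1498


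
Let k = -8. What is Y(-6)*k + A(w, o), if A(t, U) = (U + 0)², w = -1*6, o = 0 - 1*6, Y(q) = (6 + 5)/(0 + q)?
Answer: 152/3 ≈ 50.667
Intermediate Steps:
Y(q) = 11/q
o = -6 (o = 0 - 6 = -6)
w = -6
A(t, U) = U²
Y(-6)*k + A(w, o) = (11/(-6))*(-8) + (-6)² = (11*(-⅙))*(-8) + 36 = -11/6*(-8) + 36 = 44/3 + 36 = 152/3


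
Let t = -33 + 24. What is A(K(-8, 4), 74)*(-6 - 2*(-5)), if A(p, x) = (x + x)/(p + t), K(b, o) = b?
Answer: -592/17 ≈ -34.824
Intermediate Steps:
t = -9
A(p, x) = 2*x/(-9 + p) (A(p, x) = (x + x)/(p - 9) = (2*x)/(-9 + p) = 2*x/(-9 + p))
A(K(-8, 4), 74)*(-6 - 2*(-5)) = (2*74/(-9 - 8))*(-6 - 2*(-5)) = (2*74/(-17))*(-6 + 10) = (2*74*(-1/17))*4 = -148/17*4 = -592/17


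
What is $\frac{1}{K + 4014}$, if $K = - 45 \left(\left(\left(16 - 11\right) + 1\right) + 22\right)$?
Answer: $\frac{1}{2754} \approx 0.00036311$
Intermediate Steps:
$K = -1260$ ($K = - 45 \left(\left(5 + 1\right) + 22\right) = - 45 \left(6 + 22\right) = \left(-45\right) 28 = -1260$)
$\frac{1}{K + 4014} = \frac{1}{-1260 + 4014} = \frac{1}{2754}$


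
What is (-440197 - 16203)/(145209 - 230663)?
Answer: 228200/42727 ≈ 5.3409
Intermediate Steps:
(-440197 - 16203)/(145209 - 230663) = -456400/(-85454) = -456400*(-1/85454) = 228200/42727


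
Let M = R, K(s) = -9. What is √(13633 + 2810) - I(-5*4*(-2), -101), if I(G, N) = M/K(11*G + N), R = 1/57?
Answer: 1/513 + 9*√203 ≈ 128.23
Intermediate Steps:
R = 1/57 ≈ 0.017544
M = 1/57 ≈ 0.017544
I(G, N) = -1/513 (I(G, N) = (1/57)/(-9) = (1/57)*(-⅑) = -1/513)
√(13633 + 2810) - I(-5*4*(-2), -101) = √(13633 + 2810) - 1*(-1/513) = √16443 + 1/513 = 9*√203 + 1/513 = 1/513 + 9*√203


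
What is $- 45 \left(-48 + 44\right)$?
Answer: $180$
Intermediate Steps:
$- 45 \left(-48 + 44\right) = \left(-45\right) \left(-4\right) = 180$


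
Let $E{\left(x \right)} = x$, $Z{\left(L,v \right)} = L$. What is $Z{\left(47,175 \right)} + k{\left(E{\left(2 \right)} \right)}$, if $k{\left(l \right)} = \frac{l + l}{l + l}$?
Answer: $48$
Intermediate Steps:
$k{\left(l \right)} = 1$ ($k{\left(l \right)} = \frac{2 l}{2 l} = 2 l \frac{1}{2 l} = 1$)
$Z{\left(47,175 \right)} + k{\left(E{\left(2 \right)} \right)} = 47 + 1 = 48$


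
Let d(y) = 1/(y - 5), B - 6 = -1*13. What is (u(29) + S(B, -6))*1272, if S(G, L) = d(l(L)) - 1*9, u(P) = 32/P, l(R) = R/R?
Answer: -300510/29 ≈ -10362.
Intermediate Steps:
B = -7 (B = 6 - 1*13 = 6 - 13 = -7)
l(R) = 1
d(y) = 1/(-5 + y)
S(G, L) = -37/4 (S(G, L) = 1/(-5 + 1) - 1*9 = 1/(-4) - 9 = -¼ - 9 = -37/4)
(u(29) + S(B, -6))*1272 = (32/29 - 37/4)*1272 = -945/116*1272 = -300510/29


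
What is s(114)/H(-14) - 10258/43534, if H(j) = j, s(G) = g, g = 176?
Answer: -1951399/152369 ≈ -12.807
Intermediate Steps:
s(G) = 176
s(114)/H(-14) - 10258/43534 = 176/(-14) - 10258/43534 = 176*(-1/14) - 10258*1/43534 = -88/7 - 5129/21767 = -1951399/152369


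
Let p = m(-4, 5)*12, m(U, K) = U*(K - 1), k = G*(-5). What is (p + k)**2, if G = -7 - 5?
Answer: 17424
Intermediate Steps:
G = -12
k = 60 (k = -12*(-5) = 60)
m(U, K) = U*(-1 + K)
p = -192 (p = -4*(-1 + 5)*12 = -4*4*12 = -16*12 = -192)
(p + k)**2 = (-192 + 60)**2 = (-132)**2 = 17424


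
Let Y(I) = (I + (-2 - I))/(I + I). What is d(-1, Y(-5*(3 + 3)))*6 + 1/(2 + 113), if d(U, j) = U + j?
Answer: -666/115 ≈ -5.7913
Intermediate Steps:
Y(I) = -1/I (Y(I) = -2*1/(2*I) = -1/I)
d(-1, Y(-5*(3 + 3)))*6 + 1/(2 + 113) = (-1 - 1/((-5*(3 + 3))))*6 + 1/(2 + 113) = (-1 - 1/((-5*6)))*6 + 1/115 = (-1 - 1/(-30))*6 + 1/115 = (-1 - 1*(-1/30))*6 + 1/115 = (-1 + 1/30)*6 + 1/115 = -29/30*6 + 1/115 = -29/5 + 1/115 = -666/115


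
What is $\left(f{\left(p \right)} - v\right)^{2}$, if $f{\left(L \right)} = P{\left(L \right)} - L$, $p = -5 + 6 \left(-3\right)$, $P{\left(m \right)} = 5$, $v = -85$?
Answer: $12769$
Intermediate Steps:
$p = -23$ ($p = -5 - 18 = -23$)
$f{\left(L \right)} = 5 - L$
$\left(f{\left(p \right)} - v\right)^{2} = \left(\left(5 - -23\right) - -85\right)^{2} = \left(\left(5 + 23\right) + 85\right)^{2} = \left(28 + 85\right)^{2} = 113^{2} = 12769$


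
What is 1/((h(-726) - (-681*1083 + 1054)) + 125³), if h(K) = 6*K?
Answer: 1/2685238 ≈ 3.7241e-7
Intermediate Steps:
1/((h(-726) - (-681*1083 + 1054)) + 125³) = 1/((6*(-726) - (-681*1083 + 1054)) + 125³) = 1/((-4356 - (-737523 + 1054)) + 1953125) = 1/((-4356 - 1*(-736469)) + 1953125) = 1/((-4356 + 736469) + 1953125) = 1/(732113 + 1953125) = 1/2685238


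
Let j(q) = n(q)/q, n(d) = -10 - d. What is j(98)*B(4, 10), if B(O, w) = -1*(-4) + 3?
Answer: -54/7 ≈ -7.7143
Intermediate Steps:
j(q) = (-10 - q)/q
B(O, w) = 7 (B(O, w) = 4 + 3 = 7)
j(98)*B(4, 10) = ((-10 - 1*98)/98)*7 = ((-10 - 98)/98)*7 = ((1/98)*(-108))*7 = -54/49*7 = -54/7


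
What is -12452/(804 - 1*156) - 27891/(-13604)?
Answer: -18915455/1101924 ≈ -17.166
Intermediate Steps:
-12452/(804 - 1*156) - 27891/(-13604) = -12452/(804 - 156) - 27891*(-1/13604) = -12452/648 + 27891/13604 = -12452*1/648 + 27891/13604 = -3113/162 + 27891/13604 = -18915455/1101924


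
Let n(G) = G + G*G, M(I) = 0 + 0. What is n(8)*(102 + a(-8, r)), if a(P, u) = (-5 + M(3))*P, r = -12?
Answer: 10224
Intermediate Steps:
M(I) = 0
n(G) = G + G²
a(P, u) = -5*P (a(P, u) = (-5 + 0)*P = -5*P)
n(8)*(102 + a(-8, r)) = (8*(1 + 8))*(102 - 5*(-8)) = (8*9)*(102 + 40) = 72*142 = 10224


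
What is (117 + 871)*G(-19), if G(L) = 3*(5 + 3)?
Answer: 23712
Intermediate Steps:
G(L) = 24 (G(L) = 3*8 = 24)
(117 + 871)*G(-19) = (117 + 871)*24 = 988*24 = 23712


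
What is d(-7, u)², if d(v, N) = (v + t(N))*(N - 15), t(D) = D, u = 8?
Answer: 49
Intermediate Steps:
d(v, N) = (-15 + N)*(N + v) (d(v, N) = (v + N)*(N - 15) = (N + v)*(-15 + N) = (-15 + N)*(N + v))
d(-7, u)² = (8² - 15*8 - 15*(-7) + 8*(-7))² = (64 - 120 + 105 - 56)² = (-7)² = 49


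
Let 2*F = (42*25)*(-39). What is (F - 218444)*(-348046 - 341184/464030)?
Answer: 19293202207272158/232015 ≈ 8.3155e+10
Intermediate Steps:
F = -20475 (F = ((42*25)*(-39))/2 = (1050*(-39))/2 = (½)*(-40950) = -20475)
(F - 218444)*(-348046 - 341184/464030) = (-20475 - 218444)*(-348046 - 341184/464030) = -238919*(-348046 - 341184*1/464030) = -238919*(-348046 - 170592/232015) = -238919*(-80752063282/232015) = 19293202207272158/232015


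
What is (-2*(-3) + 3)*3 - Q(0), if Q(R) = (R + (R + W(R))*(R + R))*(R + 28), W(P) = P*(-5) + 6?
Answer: 27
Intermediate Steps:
W(P) = 6 - 5*P (W(P) = -5*P + 6 = 6 - 5*P)
Q(R) = (28 + R)*(R + 2*R*(6 - 4*R)) (Q(R) = (R + (R + (6 - 5*R))*(R + R))*(R + 28) = (R + (6 - 4*R)*(2*R))*(28 + R) = (R + 2*R*(6 - 4*R))*(28 + R) = (28 + R)*(R + 2*R*(6 - 4*R)))
(-2*(-3) + 3)*3 - Q(0) = (-2*(-3) + 3)*3 - 0*(364 - 211*0 - 8*0²) = (6 + 3)*3 - 0*(364 + 0 - 8*0) = 9*3 - 0*(364 + 0 + 0) = 27 - 0*364 = 27 - 1*0 = 27 + 0 = 27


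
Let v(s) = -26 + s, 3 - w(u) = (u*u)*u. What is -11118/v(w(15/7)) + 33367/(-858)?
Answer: 65820791/219648 ≈ 299.67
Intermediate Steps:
w(u) = 3 - u³ (w(u) = 3 - u*u*u = 3 - u²*u = 3 - u³)
-11118/v(w(15/7)) + 33367/(-858) = -11118/(-26 + (3 - (15/7)³)) + 33367/(-858) = -11118/(-26 + (3 - (15*(⅐))³)) + 33367*(-1/858) = -11118/(-26 + (3 - (15/7)³)) - 33367/858 = -11118/(-26 + (3 - 1*3375/343)) - 33367/858 = -11118/(-26 + (3 - 3375/343)) - 33367/858 = -11118/(-26 - 2346/343) - 33367/858 = -11118/(-11264/343) - 33367/858 = -11118*(-343/11264) - 33367/858 = 1906737/5632 - 33367/858 = 65820791/219648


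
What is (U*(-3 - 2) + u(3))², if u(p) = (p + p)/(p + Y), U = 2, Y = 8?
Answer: 10816/121 ≈ 89.388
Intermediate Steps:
u(p) = 2*p/(8 + p) (u(p) = (p + p)/(p + 8) = (2*p)/(8 + p) = 2*p/(8 + p))
(U*(-3 - 2) + u(3))² = (2*(-3 - 2) + 2*3/(8 + 3))² = (2*(-5) + 2*3/11)² = (-10 + 2*3*(1/11))² = (-10 + 6/11)² = (-104/11)² = 10816/121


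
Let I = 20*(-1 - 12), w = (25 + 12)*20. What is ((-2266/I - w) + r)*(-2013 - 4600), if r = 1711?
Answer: -842251519/130 ≈ -6.4789e+6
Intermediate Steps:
w = 740 (w = 37*20 = 740)
I = -260 (I = 20*(-13) = -260)
((-2266/I - w) + r)*(-2013 - 4600) = ((-2266/(-260) - 1*740) + 1711)*(-2013 - 4600) = ((-2266*(-1/260) - 740) + 1711)*(-6613) = ((1133/130 - 740) + 1711)*(-6613) = (-95067/130 + 1711)*(-6613) = (127363/130)*(-6613) = -842251519/130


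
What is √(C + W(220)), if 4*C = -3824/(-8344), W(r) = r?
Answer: √957805674/2086 ≈ 14.836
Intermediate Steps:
C = 239/2086 (C = (-3824/(-8344))/4 = (-3824*(-1/8344))/4 = (¼)*(478/1043) = 239/2086 ≈ 0.11457)
√(C + W(220)) = √(239/2086 + 220) = √(459159/2086) = √957805674/2086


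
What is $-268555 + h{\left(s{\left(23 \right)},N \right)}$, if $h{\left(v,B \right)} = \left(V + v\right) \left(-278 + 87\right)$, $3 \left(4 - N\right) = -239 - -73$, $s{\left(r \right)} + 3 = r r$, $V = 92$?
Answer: $-386593$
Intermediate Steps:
$s{\left(r \right)} = -3 + r^{2}$ ($s{\left(r \right)} = -3 + r r = -3 + r^{2}$)
$N = \frac{178}{3}$ ($N = 4 - \frac{-239 - -73}{3} = 4 - \frac{-239 + 73}{3} = 4 - - \frac{166}{3} = 4 + \frac{166}{3} = \frac{178}{3} \approx 59.333$)
$h{\left(v,B \right)} = -17572 - 191 v$ ($h{\left(v,B \right)} = \left(92 + v\right) \left(-278 + 87\right) = \left(92 + v\right) \left(-191\right) = -17572 - 191 v$)
$-268555 + h{\left(s{\left(23 \right)},N \right)} = -268555 - \left(17572 + 191 \left(-3 + 23^{2}\right)\right) = -268555 - \left(17572 + 191 \left(-3 + 529\right)\right) = -268555 - 118038 = -386593$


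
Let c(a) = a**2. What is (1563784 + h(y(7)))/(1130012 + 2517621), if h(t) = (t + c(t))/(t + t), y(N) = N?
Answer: 1563788/3647633 ≈ 0.42871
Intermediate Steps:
h(t) = (t + t**2)/(2*t) (h(t) = (t + t**2)/(t + t) = (t + t**2)/((2*t)) = (t + t**2)*(1/(2*t)) = (t + t**2)/(2*t))
(1563784 + h(y(7)))/(1130012 + 2517621) = (1563784 + (1/2 + (1/2)*7))/(1130012 + 2517621) = (1563784 + (1/2 + 7/2))/3647633 = (1563784 + 4)*(1/3647633) = 1563788*(1/3647633) = 1563788/3647633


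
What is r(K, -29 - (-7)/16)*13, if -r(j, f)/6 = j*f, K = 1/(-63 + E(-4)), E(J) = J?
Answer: -17823/536 ≈ -33.252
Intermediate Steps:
K = -1/67 (K = 1/(-63 - 4) = 1/(-67) = -1/67 ≈ -0.014925)
r(j, f) = -6*f*j (r(j, f) = -6*j*f = -6*f*j)
r(K, -29 - (-7)/16)*13 = -6*(-29 - (-7)/16)*(-1/67)*13 = -6*(-29 - 1*(-7/16))*(-1/67)*13 = -6*(-29 + 7/16)*(-1/67)*13 = -6*(-457/16)*(-1/67)*13 = -1371/536*13 = -17823/536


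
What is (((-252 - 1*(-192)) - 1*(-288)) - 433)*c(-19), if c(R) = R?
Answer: 3895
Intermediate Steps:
(((-252 - 1*(-192)) - 1*(-288)) - 433)*c(-19) = (((-252 - 1*(-192)) - 1*(-288)) - 433)*(-19) = (((-252 + 192) + 288) - 433)*(-19) = ((-60 + 288) - 433)*(-19) = (228 - 433)*(-19) = -205*(-19) = 3895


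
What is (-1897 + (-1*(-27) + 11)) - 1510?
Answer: -3369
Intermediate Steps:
(-1897 + (-1*(-27) + 11)) - 1510 = (-1897 + (27 + 11)) - 1510 = (-1897 + 38) - 1510 = -1859 - 1510 = -3369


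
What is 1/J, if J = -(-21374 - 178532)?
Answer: 1/199906 ≈ 5.0024e-6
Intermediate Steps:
J = 199906 (J = -1*(-199906) = 199906)
1/J = 1/199906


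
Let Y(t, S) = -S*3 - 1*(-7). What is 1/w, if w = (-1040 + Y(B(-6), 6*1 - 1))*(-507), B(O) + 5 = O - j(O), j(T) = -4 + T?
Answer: 1/531336 ≈ 1.8820e-6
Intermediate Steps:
B(O) = -1 (B(O) = -5 + (O - (-4 + O)) = -5 + (O + (4 - O)) = -5 + 4 = -1)
Y(t, S) = 7 - 3*S (Y(t, S) = -3*S + 7 = 7 - 3*S)
w = 531336 (w = (-1040 + (7 - 3*(6*1 - 1)))*(-507) = (-1040 + (7 - 3*(6 - 1)))*(-507) = (-1040 + (7 - 3*5))*(-507) = (-1040 + (7 - 15))*(-507) = (-1040 - 8)*(-507) = -1048*(-507) = 531336)
1/w = 1/531336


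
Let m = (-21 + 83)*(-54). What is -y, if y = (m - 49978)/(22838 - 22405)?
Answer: 53326/433 ≈ 123.15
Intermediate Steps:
m = -3348 (m = 62*(-54) = -3348)
y = -53326/433 (y = (-3348 - 49978)/(22838 - 22405) = -53326/433 ≈ -123.15)
-y = -1*(-53326/433) = 53326/433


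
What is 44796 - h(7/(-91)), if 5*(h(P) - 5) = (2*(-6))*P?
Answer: 2911403/65 ≈ 44791.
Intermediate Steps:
h(P) = 5 - 12*P/5 (h(P) = 5 + ((2*(-6))*P)/5 = 5 + (-12*P)/5 = 5 - 12*P/5)
44796 - h(7/(-91)) = 44796 - (5 - 84/(5*(-91))) = 44796 - (5 - 84*(-1)/(5*91)) = 44796 - (5 - 12/5*(-1/13)) = 44796 - (5 + 12/65) = 44796 - 1*337/65 = 44796 - 337/65 = 2911403/65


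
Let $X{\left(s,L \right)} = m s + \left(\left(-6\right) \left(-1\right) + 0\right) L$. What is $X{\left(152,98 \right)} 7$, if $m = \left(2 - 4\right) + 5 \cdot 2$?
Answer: $12628$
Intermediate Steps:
$m = 8$ ($m = \left(2 - 4\right) + 10 = -2 + 10 = 8$)
$X{\left(s,L \right)} = 6 L + 8 s$ ($X{\left(s,L \right)} = 8 s + \left(\left(-6\right) \left(-1\right) + 0\right) L = 8 s + \left(6 + 0\right) L = 8 s + 6 L = 6 L + 8 s$)
$X{\left(152,98 \right)} 7 = \left(6 \cdot 98 + 8 \cdot 152\right) 7 = \left(588 + 1216\right) 7 = 1804 \cdot 7 = 12628$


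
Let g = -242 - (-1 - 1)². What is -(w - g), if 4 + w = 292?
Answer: -534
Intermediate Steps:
w = 288 (w = -4 + 292 = 288)
g = -246 (g = -242 - 1*(-2)² = -242 - 1*4 = -242 - 4 = -246)
-(w - g) = -(288 - 1*(-246)) = -(288 + 246) = -1*534 = -534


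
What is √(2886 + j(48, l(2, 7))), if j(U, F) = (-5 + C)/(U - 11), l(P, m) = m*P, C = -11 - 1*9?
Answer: √3950009/37 ≈ 53.715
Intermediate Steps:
C = -20 (C = -11 - 9 = -20)
l(P, m) = P*m
j(U, F) = -25/(-11 + U) (j(U, F) = (-5 - 20)/(U - 11) = -25/(-11 + U))
√(2886 + j(48, l(2, 7))) = √(2886 - 25/(-11 + 48)) = √(2886 - 25/37) = √(106757/37) = √3950009/37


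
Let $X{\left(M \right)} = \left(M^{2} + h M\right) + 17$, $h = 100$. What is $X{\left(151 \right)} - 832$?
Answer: $37086$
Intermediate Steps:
$X{\left(M \right)} = 17 + M^{2} + 100 M$ ($X{\left(M \right)} = \left(M^{2} + 100 M\right) + 17 = 17 + M^{2} + 100 M$)
$X{\left(151 \right)} - 832 = \left(17 + 151^{2} + 100 \cdot 151\right) - 832 = \left(17 + 22801 + 15100\right) - 832 = 37918 - 832 = 37086$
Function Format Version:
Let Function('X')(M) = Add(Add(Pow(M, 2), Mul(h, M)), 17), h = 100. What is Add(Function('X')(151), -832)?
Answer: 37086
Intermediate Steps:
Function('X')(M) = Add(17, Pow(M, 2), Mul(100, M)) (Function('X')(M) = Add(Add(Pow(M, 2), Mul(100, M)), 17) = Add(17, Pow(M, 2), Mul(100, M)))
Add(Function('X')(151), -832) = Add(Add(17, Pow(151, 2), Mul(100, 151)), -832) = Add(Add(17, 22801, 15100), -832) = Add(37918, -832) = 37086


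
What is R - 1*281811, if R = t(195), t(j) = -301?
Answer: -282112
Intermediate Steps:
R = -301
R - 1*281811 = -301 - 1*281811 = -301 - 281811 = -282112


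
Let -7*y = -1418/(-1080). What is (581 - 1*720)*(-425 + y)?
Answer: 223402051/3780 ≈ 59101.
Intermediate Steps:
y = -709/3780 (y = -(-1418)/(7*(-1080)) = -(-1418)*(-1)/(7*1080) = -⅐*709/540 = -709/3780 ≈ -0.18757)
(581 - 1*720)*(-425 + y) = (581 - 1*720)*(-425 - 709/3780) = (581 - 720)*(-1607209/3780) = -139*(-1607209/3780) = 223402051/3780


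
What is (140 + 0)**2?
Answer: 19600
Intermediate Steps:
(140 + 0)**2 = 140**2 = 19600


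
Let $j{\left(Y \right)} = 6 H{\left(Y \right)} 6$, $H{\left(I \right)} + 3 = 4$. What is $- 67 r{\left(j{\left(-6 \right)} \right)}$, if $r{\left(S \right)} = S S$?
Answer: $-86832$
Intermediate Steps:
$H{\left(I \right)} = 1$ ($H{\left(I \right)} = -3 + 4 = 1$)
$j{\left(Y \right)} = 36$ ($j{\left(Y \right)} = 6 \cdot 1 \cdot 6 = 6 \cdot 6 = 36$)
$r{\left(S \right)} = S^{2}$
$- 67 r{\left(j{\left(-6 \right)} \right)} = - 67 \cdot 36^{2} = \left(-67\right) 1296 = -86832$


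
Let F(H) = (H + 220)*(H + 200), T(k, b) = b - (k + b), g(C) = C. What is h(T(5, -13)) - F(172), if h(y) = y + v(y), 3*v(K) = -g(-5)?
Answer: -437482/3 ≈ -1.4583e+5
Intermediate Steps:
T(k, b) = -k (T(k, b) = b - (b + k) = b + (-b - k) = -k)
v(K) = 5/3 (v(K) = (-1*(-5))/3 = (⅓)*5 = 5/3)
h(y) = 5/3 + y (h(y) = y + 5/3 = 5/3 + y)
F(H) = (200 + H)*(220 + H) (F(H) = (220 + H)*(200 + H) = (200 + H)*(220 + H))
h(T(5, -13)) - F(172) = (5/3 - 1*5) - (44000 + 172² + 420*172) = (5/3 - 5) - (44000 + 29584 + 72240) = -10/3 - 1*145824 = -10/3 - 145824 = -437482/3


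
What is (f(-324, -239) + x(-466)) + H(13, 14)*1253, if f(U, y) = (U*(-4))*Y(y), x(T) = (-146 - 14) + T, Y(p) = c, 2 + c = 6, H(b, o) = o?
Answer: 22100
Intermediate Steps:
c = 4 (c = -2 + 6 = 4)
Y(p) = 4
x(T) = -160 + T
f(U, y) = -16*U (f(U, y) = (U*(-4))*4 = -4*U*4 = -16*U)
(f(-324, -239) + x(-466)) + H(13, 14)*1253 = (-16*(-324) + (-160 - 466)) + 14*1253 = (5184 - 626) + 17542 = 4558 + 17542 = 22100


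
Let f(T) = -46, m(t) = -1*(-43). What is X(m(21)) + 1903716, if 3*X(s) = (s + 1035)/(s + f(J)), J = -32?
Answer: 17132366/9 ≈ 1.9036e+6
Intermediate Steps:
m(t) = 43
X(s) = (1035 + s)/(3*(-46 + s)) (X(s) = ((s + 1035)/(s - 46))/3 = ((1035 + s)/(-46 + s))/3 = (1035 + s)/(3*(-46 + s)))
X(m(21)) + 1903716 = (1035 + 43)/(3*(-46 + 43)) + 1903716 = (1/3)*1078/(-3) + 1903716 = (1/3)*(-1/3)*1078 + 1903716 = -1078/9 + 1903716 = 17132366/9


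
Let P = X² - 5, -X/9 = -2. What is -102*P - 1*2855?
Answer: -35393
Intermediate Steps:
X = 18 (X = -9*(-2) = 18)
P = 319 (P = 18² - 5 = 324 - 5 = 319)
-102*P - 1*2855 = -102*319 - 1*2855 = -32538 - 2855 = -35393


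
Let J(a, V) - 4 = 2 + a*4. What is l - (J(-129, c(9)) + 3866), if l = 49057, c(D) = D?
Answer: 45701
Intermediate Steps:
J(a, V) = 6 + 4*a (J(a, V) = 4 + (2 + a*4) = 4 + (2 + 4*a) = 6 + 4*a)
l - (J(-129, c(9)) + 3866) = 49057 - ((6 + 4*(-129)) + 3866) = 49057 - ((6 - 516) + 3866) = 49057 - (-510 + 3866) = 49057 - 1*3356 = 49057 - 3356 = 45701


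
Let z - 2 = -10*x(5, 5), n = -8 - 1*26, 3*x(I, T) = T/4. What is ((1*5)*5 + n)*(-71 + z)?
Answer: 1317/2 ≈ 658.50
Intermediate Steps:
x(I, T) = T/12 (x(I, T) = (T/4)/3 = T/12)
n = -34 (n = -8 - 26 = -34)
z = -13/6 (z = 2 - 5*5/6 = 2 - 10*5/12 = 2 - 25/6 = -13/6 ≈ -2.1667)
((1*5)*5 + n)*(-71 + z) = ((1*5)*5 - 34)*(-71 - 13/6) = (5*5 - 34)*(-439/6) = (25 - 34)*(-439/6) = -9*(-439/6) = 1317/2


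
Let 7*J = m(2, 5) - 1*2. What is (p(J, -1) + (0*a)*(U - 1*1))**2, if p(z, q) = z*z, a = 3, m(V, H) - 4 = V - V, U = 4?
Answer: 16/2401 ≈ 0.0066639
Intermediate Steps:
m(V, H) = 4 (m(V, H) = 4 + (V - V) = 4 + 0 = 4)
J = 2/7 (J = (4 - 1*2)/7 = (4 - 2)/7 = (1/7)*2 = 2/7 ≈ 0.28571)
p(z, q) = z**2
(p(J, -1) + (0*a)*(U - 1*1))**2 = ((2/7)**2 + (0*3)*(4 - 1*1))**2 = (4/49 + 0*(4 - 1))**2 = (4/49 + 0*3)**2 = (4/49 + 0)**2 = (4/49)**2 = 16/2401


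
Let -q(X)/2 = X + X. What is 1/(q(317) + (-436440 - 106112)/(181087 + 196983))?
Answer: -189035/239967656 ≈ -0.00078775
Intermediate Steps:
q(X) = -4*X (q(X) = -2*(X + X) = -4*X)
1/(q(317) + (-436440 - 106112)/(181087 + 196983)) = 1/(-4*317 + (-436440 - 106112)/(181087 + 196983)) = 1/(-1268 - 542552/378070) = 1/(-1268 - 542552*1/378070) = 1/(-1268 - 271276/189035) = 1/(-239967656/189035) = -189035/239967656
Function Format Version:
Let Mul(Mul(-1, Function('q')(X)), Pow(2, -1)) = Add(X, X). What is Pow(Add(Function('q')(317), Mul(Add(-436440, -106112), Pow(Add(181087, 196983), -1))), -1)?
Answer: Rational(-189035, 239967656) ≈ -0.00078775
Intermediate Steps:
Function('q')(X) = Mul(-4, X) (Function('q')(X) = Mul(-2, Add(X, X)) = Mul(-2, Mul(2, X)) = Mul(-4, X))
Pow(Add(Function('q')(317), Mul(Add(-436440, -106112), Pow(Add(181087, 196983), -1))), -1) = Pow(Add(Mul(-4, 317), Mul(Add(-436440, -106112), Pow(Add(181087, 196983), -1))), -1) = Pow(Add(-1268, Mul(-542552, Pow(378070, -1))), -1) = Pow(Add(-1268, Mul(-542552, Rational(1, 378070))), -1) = Pow(Add(-1268, Rational(-271276, 189035)), -1) = Pow(Rational(-239967656, 189035), -1) = Rational(-189035, 239967656)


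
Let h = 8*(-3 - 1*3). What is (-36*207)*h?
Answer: 357696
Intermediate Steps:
h = -48 (h = 8*(-3 - 3) = 8*(-6) = -48)
(-36*207)*h = -36*207*(-48) = -7452*(-48) = 357696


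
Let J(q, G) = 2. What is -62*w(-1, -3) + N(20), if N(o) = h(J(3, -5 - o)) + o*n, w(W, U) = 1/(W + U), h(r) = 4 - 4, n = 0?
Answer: 31/2 ≈ 15.500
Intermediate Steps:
h(r) = 0
w(W, U) = 1/(U + W)
N(o) = 0 (N(o) = 0 + o*0 = 0 + 0 = 0)
-62*w(-1, -3) + N(20) = -62/(-3 - 1) + 0 = -62/(-4) + 0 = -62*(-1/4) + 0 = 31/2 + 0 = 31/2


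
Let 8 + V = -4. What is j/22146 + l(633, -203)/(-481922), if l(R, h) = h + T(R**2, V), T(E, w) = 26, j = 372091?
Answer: 44830689686/2668161153 ≈ 16.802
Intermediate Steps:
V = -12 (V = -8 - 4 = -12)
l(R, h) = 26 + h (l(R, h) = h + 26 = 26 + h)
j/22146 + l(633, -203)/(-481922) = 372091/22146 + (26 - 203)/(-481922) = 372091*(1/22146) - 177*(-1/481922) = 372091/22146 + 177/481922 = 44830689686/2668161153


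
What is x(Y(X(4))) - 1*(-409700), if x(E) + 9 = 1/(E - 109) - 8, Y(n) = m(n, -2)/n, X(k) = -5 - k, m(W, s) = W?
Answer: 44245763/108 ≈ 4.0968e+5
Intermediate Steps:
Y(n) = 1 (Y(n) = n/n = 1)
x(E) = -17 + 1/(-109 + E) (x(E) = -9 + (1/(E - 109) - 8) = -9 + (1/(-109 + E) - 8) = -9 + (-8 + 1/(-109 + E)) = -17 + 1/(-109 + E))
x(Y(X(4))) - 1*(-409700) = (1854 - 17*1)/(-109 + 1) - 1*(-409700) = (1854 - 17)/(-108) + 409700 = -1/108*1837 + 409700 = -1837/108 + 409700 = 44245763/108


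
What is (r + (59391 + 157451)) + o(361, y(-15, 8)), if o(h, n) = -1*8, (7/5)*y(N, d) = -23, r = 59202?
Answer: 276036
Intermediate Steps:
y(N, d) = -115/7 (y(N, d) = (5/7)*(-23) = -115/7)
o(h, n) = -8
(r + (59391 + 157451)) + o(361, y(-15, 8)) = (59202 + (59391 + 157451)) - 8 = (59202 + 216842) - 8 = 276044 - 8 = 276036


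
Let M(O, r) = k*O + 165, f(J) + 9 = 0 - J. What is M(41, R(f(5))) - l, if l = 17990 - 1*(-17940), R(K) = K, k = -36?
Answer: -37241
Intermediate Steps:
f(J) = -9 - J (f(J) = -9 + (0 - J) = -9 - J)
l = 35930 (l = 17990 + 17940 = 35930)
M(O, r) = 165 - 36*O (M(O, r) = -36*O + 165 = 165 - 36*O)
M(41, R(f(5))) - l = (165 - 36*41) - 1*35930 = (165 - 1476) - 35930 = -1311 - 35930 = -37241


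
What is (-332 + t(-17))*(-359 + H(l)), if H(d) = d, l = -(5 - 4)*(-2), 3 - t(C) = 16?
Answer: 123165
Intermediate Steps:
t(C) = -13 (t(C) = 3 - 1*16 = 3 - 16 = -13)
l = 2 (l = -1*1*(-2) = -1*(-2) = 2)
(-332 + t(-17))*(-359 + H(l)) = (-332 - 13)*(-359 + 2) = -345*(-357) = 123165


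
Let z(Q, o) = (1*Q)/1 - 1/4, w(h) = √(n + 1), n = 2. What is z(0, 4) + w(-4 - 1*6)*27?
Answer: -¼ + 27*√3 ≈ 46.515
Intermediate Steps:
w(h) = √3 (w(h) = √(2 + 1) = √3)
z(Q, o) = -¼ + Q (z(Q, o) = Q*1 - 1*¼ = Q - ¼ = -¼ + Q)
z(0, 4) + w(-4 - 1*6)*27 = (-¼ + 0) + √3*27 = -¼ + 27*√3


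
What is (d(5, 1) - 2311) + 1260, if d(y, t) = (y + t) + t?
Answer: -1044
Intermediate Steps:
d(y, t) = y + 2*t (d(y, t) = (t + y) + t = y + 2*t)
(d(5, 1) - 2311) + 1260 = ((5 + 2*1) - 2311) + 1260 = ((5 + 2) - 2311) + 1260 = (7 - 2311) + 1260 = -2304 + 1260 = -1044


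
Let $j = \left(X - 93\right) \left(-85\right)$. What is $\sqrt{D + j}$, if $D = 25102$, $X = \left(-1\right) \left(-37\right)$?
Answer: $3 \sqrt{3318} \approx 172.81$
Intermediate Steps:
$X = 37$
$j = 4760$ ($j = \left(37 - 93\right) \left(-85\right) = \left(-56\right) \left(-85\right) = 4760$)
$\sqrt{D + j} = \sqrt{25102 + 4760} = \sqrt{29862} = 3 \sqrt{3318}$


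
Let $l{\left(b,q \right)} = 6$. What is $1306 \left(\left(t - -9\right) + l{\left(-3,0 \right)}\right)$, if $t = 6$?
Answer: $27426$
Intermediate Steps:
$1306 \left(\left(t - -9\right) + l{\left(-3,0 \right)}\right) = 1306 \left(\left(6 - -9\right) + 6\right) = 1306 \left(\left(6 + 9\right) + 6\right) = 1306 \left(15 + 6\right) = 1306 \cdot 21 = 27426$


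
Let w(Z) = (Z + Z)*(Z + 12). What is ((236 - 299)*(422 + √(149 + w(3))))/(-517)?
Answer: 26586/517 + 63*√239/517 ≈ 53.307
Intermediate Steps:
w(Z) = 2*Z*(12 + Z) (w(Z) = (2*Z)*(12 + Z) = 2*Z*(12 + Z))
((236 - 299)*(422 + √(149 + w(3))))/(-517) = ((236 - 299)*(422 + √(149 + 2*3*(12 + 3))))/(-517) = -63*(422 + √(149 + 2*3*15))*(-1/517) = -63*(422 + √(149 + 90))*(-1/517) = -63*(422 + √239)*(-1/517) = (-26586 - 63*√239)*(-1/517) = 26586/517 + 63*√239/517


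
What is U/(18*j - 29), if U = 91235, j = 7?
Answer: 91235/97 ≈ 940.57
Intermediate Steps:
U/(18*j - 29) = 91235/(18*7 - 29) = 91235/(126 - 29) = 91235/97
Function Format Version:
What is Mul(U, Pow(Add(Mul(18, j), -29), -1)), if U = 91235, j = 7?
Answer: Rational(91235, 97) ≈ 940.57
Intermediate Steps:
Mul(U, Pow(Add(Mul(18, j), -29), -1)) = Mul(91235, Pow(Add(Mul(18, 7), -29), -1)) = Mul(91235, Pow(Add(126, -29), -1)) = Mul(91235, Pow(97, -1)) = Mul(91235, Rational(1, 97)) = Rational(91235, 97)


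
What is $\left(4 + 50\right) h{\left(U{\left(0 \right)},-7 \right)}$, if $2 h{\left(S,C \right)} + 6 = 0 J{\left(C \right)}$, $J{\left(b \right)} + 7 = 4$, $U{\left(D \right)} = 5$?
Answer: $-162$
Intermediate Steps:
$J{\left(b \right)} = -3$ ($J{\left(b \right)} = -7 + 4 = -3$)
$h{\left(S,C \right)} = -3$ ($h{\left(S,C \right)} = -3 + \frac{0 \left(-3\right)}{2} = -3 + \frac{1}{2} \cdot 0 = -3 + 0 = -3$)
$\left(4 + 50\right) h{\left(U{\left(0 \right)},-7 \right)} = \left(4 + 50\right) \left(-3\right) = 54 \left(-3\right) = -162$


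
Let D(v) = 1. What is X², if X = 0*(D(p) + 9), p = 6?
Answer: 0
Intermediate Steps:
X = 0 (X = 0*(1 + 9) = 0*10 = 0)
X² = 0² = 0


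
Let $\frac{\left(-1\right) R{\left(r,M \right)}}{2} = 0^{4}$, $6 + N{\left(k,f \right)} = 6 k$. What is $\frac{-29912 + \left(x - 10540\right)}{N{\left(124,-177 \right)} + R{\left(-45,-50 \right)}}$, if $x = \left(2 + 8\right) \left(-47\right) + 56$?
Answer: $- \frac{6811}{123} \approx -55.374$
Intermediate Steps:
$N{\left(k,f \right)} = -6 + 6 k$
$x = -414$ ($x = 10 \left(-47\right) + 56 = -470 + 56 = -414$)
$R{\left(r,M \right)} = 0$ ($R{\left(r,M \right)} = - 2 \cdot 0^{4} = \left(-2\right) 0 = 0$)
$\frac{-29912 + \left(x - 10540\right)}{N{\left(124,-177 \right)} + R{\left(-45,-50 \right)}} = \frac{-29912 - 10954}{\left(-6 + 6 \cdot 124\right) + 0} = \frac{-29912 - 10954}{\left(-6 + 744\right) + 0} = - \frac{40866}{738 + 0} = - \frac{40866}{738} = \left(-40866\right) \frac{1}{738} = - \frac{6811}{123}$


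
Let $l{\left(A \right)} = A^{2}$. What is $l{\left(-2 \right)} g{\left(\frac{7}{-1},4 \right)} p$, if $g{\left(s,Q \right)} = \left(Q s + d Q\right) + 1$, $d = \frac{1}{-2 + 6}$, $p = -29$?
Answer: $3016$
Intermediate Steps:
$d = \frac{1}{4} \approx 0.25$
$g{\left(s,Q \right)} = 1 + \frac{Q}{4} + Q s$ ($g{\left(s,Q \right)} = \left(Q s + \frac{Q}{4}\right) + 1 = \left(\frac{Q}{4} + Q s\right) + 1 = 1 + \frac{Q}{4} + Q s$)
$l{\left(-2 \right)} g{\left(\frac{7}{-1},4 \right)} p = \left(-2\right)^{2} \left(1 + \frac{1}{4} \cdot 4 + 4 \frac{7}{-1}\right) \left(-29\right) = 4 \left(1 + 1 + 4 \cdot 7 \left(-1\right)\right) \left(-29\right) = 4 \left(1 + 1 + 4 \left(-7\right)\right) \left(-29\right) = 4 \left(1 + 1 - 28\right) \left(-29\right) = 4 \left(-26\right) \left(-29\right) = \left(-104\right) \left(-29\right) = 3016$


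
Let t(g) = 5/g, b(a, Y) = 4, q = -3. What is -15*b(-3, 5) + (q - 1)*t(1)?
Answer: -80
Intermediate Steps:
-15*b(-3, 5) + (q - 1)*t(1) = -15*4 + (-3 - 1)*(5/1) = -60 - 20 = -80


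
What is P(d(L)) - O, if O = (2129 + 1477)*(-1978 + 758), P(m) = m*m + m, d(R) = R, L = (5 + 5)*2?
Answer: 4399740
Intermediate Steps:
L = 20 (L = 10*2 = 20)
P(m) = m + m² (P(m) = m² + m = m + m²)
O = -4399320 (O = 3606*(-1220) = -4399320)
P(d(L)) - O = 20*(1 + 20) - 1*(-4399320) = 20*21 + 4399320 = 420 + 4399320 = 4399740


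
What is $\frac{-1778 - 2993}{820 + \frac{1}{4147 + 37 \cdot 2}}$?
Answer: $- \frac{20138391}{3461221} \approx -5.8183$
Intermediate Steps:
$\frac{-1778 - 2993}{820 + \frac{1}{4147 + 37 \cdot 2}} = - \frac{4771}{820 + \frac{1}{4147 + 74}} = - \frac{4771}{820 + \frac{1}{4221}} = - \frac{4771}{\frac{3461221}{4221}} = \left(-4771\right) \frac{4221}{3461221} = - \frac{20138391}{3461221}$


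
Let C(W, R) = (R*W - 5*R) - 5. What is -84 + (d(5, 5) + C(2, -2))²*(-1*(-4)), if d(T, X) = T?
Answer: 60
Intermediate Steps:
C(W, R) = -5 - 5*R + R*W (C(W, R) = (-5*R + R*W) - 5 = -5 - 5*R + R*W)
-84 + (d(5, 5) + C(2, -2))²*(-1*(-4)) = -84 + (5 + (-5 - 5*(-2) - 2*2))²*(-1*(-4)) = -84 + (5 + (-5 + 10 - 4))²*4 = -84 + (5 + 1)²*4 = -84 + 6²*4 = -84 + 36*4 = -84 + 144 = 60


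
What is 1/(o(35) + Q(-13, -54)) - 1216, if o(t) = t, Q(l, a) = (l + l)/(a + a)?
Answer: -2313994/1903 ≈ -1216.0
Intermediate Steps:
Q(l, a) = l/a (Q(l, a) = (2*l)/((2*a)) = (2*l)*(1/(2*a)) = l/a)
1/(o(35) + Q(-13, -54)) - 1216 = 1/(35 - 13/(-54)) - 1216 = 1/(35 - 13*(-1/54)) - 1216 = 1/(35 + 13/54) - 1216 = 1/(1903/54) - 1216 = 54/1903 - 1216 = -2313994/1903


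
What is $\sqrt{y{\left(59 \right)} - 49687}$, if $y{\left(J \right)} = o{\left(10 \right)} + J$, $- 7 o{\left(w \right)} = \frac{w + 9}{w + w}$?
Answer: $\frac{i \sqrt{243177865}}{70} \approx 222.77 i$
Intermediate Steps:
$o{\left(w \right)} = - \frac{9 + w}{14 w}$ ($o{\left(w \right)} = - \frac{\left(w + 9\right) \frac{1}{w + w}}{7} = - \frac{\left(9 + w\right) \frac{1}{2 w}}{7} = - \frac{\frac{1}{2} \frac{1}{w} \left(9 + w\right)}{7} = - \frac{9 + w}{14 w}$)
$y{\left(J \right)} = - \frac{19}{140} + J$ ($y{\left(J \right)} = \frac{-9 - 10}{14 \cdot 10} + J = \frac{1}{14} \cdot \frac{1}{10} \left(-9 - 10\right) + J = \frac{1}{14} \cdot \frac{1}{10} \left(-19\right) + J = - \frac{19}{140} + J$)
$\sqrt{y{\left(59 \right)} - 49687} = \sqrt{\left(- \frac{19}{140} + 59\right) - 49687} = \sqrt{\frac{8241}{140} - 49687} = \sqrt{- \frac{6947939}{140}} = \frac{i \sqrt{243177865}}{70}$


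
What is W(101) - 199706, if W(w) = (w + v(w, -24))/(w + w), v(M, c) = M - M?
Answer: -399411/2 ≈ -1.9971e+5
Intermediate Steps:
v(M, c) = 0
W(w) = ½ (W(w) = (w + 0)/(w + w) = w/((2*w)) = w*(1/(2*w)) = ½)
W(101) - 199706 = ½ - 199706 = -399411/2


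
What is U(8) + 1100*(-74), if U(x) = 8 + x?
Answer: -81384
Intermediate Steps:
U(8) + 1100*(-74) = (8 + 8) + 1100*(-74) = 16 - 81400 = -81384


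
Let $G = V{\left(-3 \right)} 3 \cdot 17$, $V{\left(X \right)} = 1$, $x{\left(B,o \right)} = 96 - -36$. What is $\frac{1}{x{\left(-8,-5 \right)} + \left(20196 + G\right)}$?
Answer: $\frac{1}{20379} \approx 4.907 \cdot 10^{-5}$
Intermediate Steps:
$x{\left(B,o \right)} = 132$ ($x{\left(B,o \right)} = 96 + 36 = 132$)
$G = 51$ ($G = 1 \cdot 3 \cdot 17 = 3 \cdot 17 = 51$)
$\frac{1}{x{\left(-8,-5 \right)} + \left(20196 + G\right)} = \frac{1}{132 + \left(20196 + 51\right)} = \frac{1}{132 + 20247} = \frac{1}{20379}$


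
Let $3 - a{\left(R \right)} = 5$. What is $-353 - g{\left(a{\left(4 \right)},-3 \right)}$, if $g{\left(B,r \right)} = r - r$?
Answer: $-353$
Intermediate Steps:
$a{\left(R \right)} = -2$ ($a{\left(R \right)} = 3 - 5 = -2$)
$g{\left(B,r \right)} = 0$
$-353 - g{\left(a{\left(4 \right)},-3 \right)} = -353 - 0 = -353 + 0 = -353$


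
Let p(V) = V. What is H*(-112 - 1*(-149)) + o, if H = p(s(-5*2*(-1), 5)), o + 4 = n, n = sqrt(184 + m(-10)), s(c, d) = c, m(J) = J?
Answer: 366 + sqrt(174) ≈ 379.19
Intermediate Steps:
n = sqrt(174) (n = sqrt(184 - 10) = sqrt(174) ≈ 13.191)
o = -4 + sqrt(174) ≈ 9.1909
H = 10 (H = -5*2*(-1) = -10*(-1) = 10)
H*(-112 - 1*(-149)) + o = 10*(-112 - 1*(-149)) + (-4 + sqrt(174)) = 10*(-112 + 149) + (-4 + sqrt(174)) = 10*37 + (-4 + sqrt(174)) = 370 + (-4 + sqrt(174)) = 366 + sqrt(174)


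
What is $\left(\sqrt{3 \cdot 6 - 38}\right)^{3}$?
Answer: $- 40 i \sqrt{5} \approx - 89.443 i$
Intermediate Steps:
$\left(\sqrt{3 \cdot 6 - 38}\right)^{3} = \left(\sqrt{18 - 38}\right)^{3} = \left(\sqrt{-20}\right)^{3} = \left(2 i \sqrt{5}\right)^{3} = - 40 i \sqrt{5}$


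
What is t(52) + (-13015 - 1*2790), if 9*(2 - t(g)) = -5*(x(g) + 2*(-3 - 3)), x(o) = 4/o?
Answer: -1849726/117 ≈ -15810.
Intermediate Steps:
t(g) = -14/3 + 20/(9*g) (t(g) = 2 - (-5)*(4/g + 2*(-3 - 3))/9 = 2 - (-5)*(4/g + 2*(-6))/9 = 2 - (-5)*(4/g - 12)/9 = 2 - (-5)*(-12 + 4/g)/9 = 2 - (60 - 20/g)/9 = 2 + (-20/3 + 20/(9*g)) = -14/3 + 20/(9*g))
t(52) + (-13015 - 1*2790) = (2/9)*(10 - 21*52)/52 + (-13015 - 1*2790) = (2/9)*(1/52)*(10 - 1092) + (-13015 - 2790) = (2/9)*(1/52)*(-1082) - 15805 = -541/117 - 15805 = -1849726/117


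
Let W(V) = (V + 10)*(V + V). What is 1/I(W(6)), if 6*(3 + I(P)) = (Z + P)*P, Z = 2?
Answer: 1/6205 ≈ 0.00016116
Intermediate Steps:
W(V) = 2*V*(10 + V) (W(V) = (10 + V)*(2*V) = 2*V*(10 + V))
I(P) = -3 + P*(2 + P)/6 (I(P) = -3 + ((2 + P)*P)/6 = -3 + (P*(2 + P))/6 = -3 + P*(2 + P)/6)
1/I(W(6)) = 1/(-3 + (2*6*(10 + 6))/3 + (2*6*(10 + 6))**2/6) = 1/(-3 + (2*6*16)/3 + (2*6*16)**2/6) = 1/(-3 + (1/3)*192 + (1/6)*192**2) = 1/(-3 + 64 + (1/6)*36864) = 1/(-3 + 64 + 6144) = 1/6205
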